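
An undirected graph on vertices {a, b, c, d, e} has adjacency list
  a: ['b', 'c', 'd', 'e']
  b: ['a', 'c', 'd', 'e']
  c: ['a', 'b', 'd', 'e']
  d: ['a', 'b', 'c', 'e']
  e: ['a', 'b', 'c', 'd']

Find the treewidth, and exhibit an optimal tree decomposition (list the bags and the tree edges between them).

With just one bag of size 5, the width is 5 − 1 = 4, so tw(G) ≤ 4. For the lower bound, the 5 vertices {a, b, c, d, e} are pairwise adjacent, and any tree decomposition puts a clique entirely inside one bag — forcing width ≥ 4. Therefore the treewidth is 4.

Treewidth 4.
One optimal decomposition is:
Bags: B1 = {a, b, c, d, e}
Tree: (single bag)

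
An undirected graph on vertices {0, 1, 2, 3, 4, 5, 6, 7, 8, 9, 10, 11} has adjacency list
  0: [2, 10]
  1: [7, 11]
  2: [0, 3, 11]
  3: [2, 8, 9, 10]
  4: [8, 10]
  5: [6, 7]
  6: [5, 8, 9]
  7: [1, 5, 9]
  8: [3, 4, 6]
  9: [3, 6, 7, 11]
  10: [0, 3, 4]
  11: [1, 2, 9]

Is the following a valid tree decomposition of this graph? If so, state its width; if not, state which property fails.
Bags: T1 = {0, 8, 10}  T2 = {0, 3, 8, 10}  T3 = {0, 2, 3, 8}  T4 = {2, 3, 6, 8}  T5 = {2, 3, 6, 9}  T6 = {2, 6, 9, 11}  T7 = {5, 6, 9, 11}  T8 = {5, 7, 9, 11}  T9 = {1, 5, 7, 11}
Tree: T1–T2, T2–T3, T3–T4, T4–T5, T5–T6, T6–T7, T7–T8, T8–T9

A tree decomposition must satisfy three properties: every vertex lies in some bag; for every edge, both endpoints lie together in some bag; and for every vertex, the bags containing it form a connected subtree. Here vertex 4 appears in no bag, so the decomposition is invalid.

No — vertex 4 appears in no bag.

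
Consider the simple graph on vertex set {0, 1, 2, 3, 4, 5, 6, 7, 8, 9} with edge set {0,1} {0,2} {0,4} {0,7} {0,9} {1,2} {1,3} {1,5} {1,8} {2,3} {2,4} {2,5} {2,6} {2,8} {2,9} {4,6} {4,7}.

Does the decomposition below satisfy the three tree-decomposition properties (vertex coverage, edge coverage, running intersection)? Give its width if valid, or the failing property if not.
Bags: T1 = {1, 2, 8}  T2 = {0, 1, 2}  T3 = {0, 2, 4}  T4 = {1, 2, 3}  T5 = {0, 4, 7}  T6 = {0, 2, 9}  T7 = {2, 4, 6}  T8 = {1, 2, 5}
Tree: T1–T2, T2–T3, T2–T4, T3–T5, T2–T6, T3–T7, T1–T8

Yes; width 2.

Every vertex of G appears in some bag (union = {0, 1, 2, 3, 4, 5, 6, 7, 8, 9}); every edge is covered by a bag; and for each vertex v the set of bags containing v is connected in the bag tree. The decomposition is therefore valid. The largest bag has 3 vertices, so the width is 2.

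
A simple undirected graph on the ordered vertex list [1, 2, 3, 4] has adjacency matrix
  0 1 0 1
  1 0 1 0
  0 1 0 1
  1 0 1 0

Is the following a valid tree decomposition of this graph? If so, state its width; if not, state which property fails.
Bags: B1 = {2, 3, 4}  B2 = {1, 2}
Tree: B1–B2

No — edge (4,1) lies in no bag.

A tree decomposition must satisfy three properties: every vertex lies in some bag; for every edge, both endpoints lie together in some bag; and for every vertex, the bags containing it form a connected subtree. Here edge (4,1) lies in no bag, so the decomposition is invalid.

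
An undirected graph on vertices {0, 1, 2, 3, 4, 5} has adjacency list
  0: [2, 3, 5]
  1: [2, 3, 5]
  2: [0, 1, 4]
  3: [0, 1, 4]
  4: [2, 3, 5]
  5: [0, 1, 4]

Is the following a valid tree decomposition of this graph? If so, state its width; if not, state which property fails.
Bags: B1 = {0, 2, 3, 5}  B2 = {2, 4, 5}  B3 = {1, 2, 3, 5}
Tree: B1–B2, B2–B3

No — edge (3,4) lies in no bag.

A tree decomposition must satisfy three properties: every vertex lies in some bag; for every edge, both endpoints lie together in some bag; and for every vertex, the bags containing it form a connected subtree. Here edge (3,4) lies in no bag, so the decomposition is invalid.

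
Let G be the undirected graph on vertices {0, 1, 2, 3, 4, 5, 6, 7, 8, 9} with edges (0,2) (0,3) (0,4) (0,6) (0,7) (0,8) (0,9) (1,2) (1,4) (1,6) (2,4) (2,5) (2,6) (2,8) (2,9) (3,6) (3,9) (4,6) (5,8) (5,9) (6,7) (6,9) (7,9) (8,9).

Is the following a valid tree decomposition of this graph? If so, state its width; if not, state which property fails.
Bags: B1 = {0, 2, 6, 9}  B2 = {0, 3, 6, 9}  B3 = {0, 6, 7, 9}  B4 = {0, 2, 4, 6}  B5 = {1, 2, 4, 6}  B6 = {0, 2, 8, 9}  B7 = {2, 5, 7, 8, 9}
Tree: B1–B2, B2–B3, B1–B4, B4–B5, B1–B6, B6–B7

A tree decomposition must satisfy three properties: every vertex lies in some bag; for every edge, both endpoints lie together in some bag; and for every vertex, the bags containing it form a connected subtree. Here bags containing vertex 7 are not connected in the tree, so the decomposition is invalid.

No — bags containing vertex 7 are not connected in the tree.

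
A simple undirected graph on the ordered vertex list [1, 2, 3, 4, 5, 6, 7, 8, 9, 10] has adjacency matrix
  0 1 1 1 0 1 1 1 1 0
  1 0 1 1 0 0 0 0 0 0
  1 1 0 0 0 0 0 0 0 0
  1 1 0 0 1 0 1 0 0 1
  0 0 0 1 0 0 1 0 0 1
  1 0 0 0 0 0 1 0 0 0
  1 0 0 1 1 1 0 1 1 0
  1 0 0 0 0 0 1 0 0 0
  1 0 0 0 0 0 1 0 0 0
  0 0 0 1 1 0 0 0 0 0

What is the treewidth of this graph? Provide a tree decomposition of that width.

The largest bag has 3 vertices, giving width 2; this decomposition certifies tw(G) ≤ 2. Conversely, {1, 2, 3} is a clique of size 3, and the vertices of any clique must share a bag in every tree decomposition; so some bag has ≥ 3 vertices and tw(G) ≥ 2. Therefore the treewidth is 2.

Treewidth 2.
One such decomposition:
Bags: B1 = {1, 7, 8}  B2 = {1, 4, 7}  B3 = {4, 5, 7}  B4 = {1, 2, 4}  B5 = {4, 5, 10}  B6 = {1, 7, 9}  B7 = {1, 6, 7}  B8 = {1, 2, 3}
Tree: B1–B2, B2–B3, B2–B4, B3–B5, B1–B6, B2–B7, B4–B8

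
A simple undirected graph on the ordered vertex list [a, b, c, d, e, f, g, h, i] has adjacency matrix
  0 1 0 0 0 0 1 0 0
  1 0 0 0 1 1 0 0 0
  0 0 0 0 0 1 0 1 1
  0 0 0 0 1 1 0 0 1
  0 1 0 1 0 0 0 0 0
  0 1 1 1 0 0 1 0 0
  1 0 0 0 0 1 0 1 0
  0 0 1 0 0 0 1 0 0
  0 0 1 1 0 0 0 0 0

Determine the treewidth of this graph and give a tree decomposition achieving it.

Treewidth 3.
One such decomposition:
Bags: B1 = {a, b, g, h}  B2 = {b, f, g, h}  B3 = {b, c, f, h}  B4 = {b, c, e, f}  B5 = {c, d, e, f}  B6 = {c, d, e, i}
Tree: B1–B2, B2–B3, B3–B4, B4–B5, B5–B6

Each bag holds 4 vertices, so the decomposition has width 3, which upper-bounds the treewidth. For the lower bound: the 4 vertex sets {a,g,h}, {b}, {f}, {c,d,e,i} are disjoint, each induces a connected subgraph, and every pair is joined by at least one edge of G. Contracting each set to a single vertex therefore yields K_{4} as a minor, and since treewidth is minor-monotone, tw(G) ≥ tw(K_{4}) = 3. Hence tw(G) = 3 exactly.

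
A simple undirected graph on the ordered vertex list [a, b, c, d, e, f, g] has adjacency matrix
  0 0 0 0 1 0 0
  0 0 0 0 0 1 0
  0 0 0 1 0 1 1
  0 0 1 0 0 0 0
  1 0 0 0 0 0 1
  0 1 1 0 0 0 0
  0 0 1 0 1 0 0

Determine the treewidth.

A width-1 tree decomposition is:
Bags: B1 = {e, g}  B2 = {c, g}  B3 = {a, e}  B4 = {c, d}  B5 = {c, f}  B6 = {b, f}
Tree: B1–B2, B1–B3, B2–B4, B2–B5, B5–B6
Each bag holds 2 vertices, so the decomposition has width 1, which upper-bounds the treewidth. G has an edge, so its treewidth is at least 1. The upper and lower bounds meet at 1, so that is the treewidth.

1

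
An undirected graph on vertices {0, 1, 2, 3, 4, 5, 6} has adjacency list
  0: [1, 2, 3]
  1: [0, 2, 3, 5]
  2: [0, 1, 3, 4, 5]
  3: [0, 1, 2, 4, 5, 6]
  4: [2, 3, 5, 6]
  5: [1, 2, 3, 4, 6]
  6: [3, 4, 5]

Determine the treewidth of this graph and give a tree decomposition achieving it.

Treewidth 3.
Bags: B1 = {2, 3, 4, 5}  B2 = {1, 2, 3, 5}  B3 = {3, 4, 5, 6}  B4 = {0, 1, 2, 3}
Tree: B1–B2, B1–B3, B2–B4

The largest bag has 4 vertices, giving width 3; this decomposition certifies tw(G) ≤ 3. For the lower bound, the 4 vertices {0, 1, 2, 3} are pairwise adjacent, and any tree decomposition puts a clique entirely inside one bag — forcing width ≥ 3. Therefore the treewidth is 3.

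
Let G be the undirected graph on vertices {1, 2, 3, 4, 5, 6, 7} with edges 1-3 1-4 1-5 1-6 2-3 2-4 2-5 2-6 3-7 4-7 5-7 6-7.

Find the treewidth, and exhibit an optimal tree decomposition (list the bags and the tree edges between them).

Treewidth 3.
One such decomposition:
Bags: B1 = {1, 2, 6, 7}  B2 = {1, 2, 5, 7}  B3 = {1, 2, 4, 7}  B4 = {1, 2, 3, 7}
Tree: B1–B2, B2–B3, B3–B4

Every bag has size at most 4, so the width is 4 − 1 = 3 and tw(G) ≤ 3. For the lower bound: the 4 vertex sets {1,6}, {2,5}, {7}, {4} are disjoint, each induces a connected subgraph, and every pair is joined by at least one edge of G. Contracting each set to a single vertex therefore yields K_{4} as a minor, and since treewidth is minor-monotone, tw(G) ≥ tw(K_{4}) = 3. The upper and lower bounds meet at 3, so that is the treewidth.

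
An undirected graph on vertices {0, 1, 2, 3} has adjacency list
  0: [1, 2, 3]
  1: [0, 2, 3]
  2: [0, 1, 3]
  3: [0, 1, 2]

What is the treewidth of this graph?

3

A width-3 tree decomposition is:
Bags: B1 = {0, 1, 2, 3}
Tree: (single bag)
With just one bag of size 4, the width is 4 − 1 = 3, so tw(G) ≤ 3. For the lower bound, the 4 vertices {0, 1, 2, 3} are pairwise adjacent, and any tree decomposition puts a clique entirely inside one bag — forcing width ≥ 3. The upper and lower bounds meet at 3, so that is the treewidth.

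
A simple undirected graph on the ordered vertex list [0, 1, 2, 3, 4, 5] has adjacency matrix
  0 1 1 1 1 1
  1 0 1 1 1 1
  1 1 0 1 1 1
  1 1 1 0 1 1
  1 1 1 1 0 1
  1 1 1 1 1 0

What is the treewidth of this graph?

5

A width-5 tree decomposition is:
Bags: B1 = {0, 1, 2, 3, 4, 5}
Tree: (single bag)
With just one bag of size 6, the width is 6 − 1 = 5, so tw(G) ≤ 5. Conversely, {0, 1, 2, 3, 4, 5} is a clique of size 6, and the vertices of any clique must share a bag in every tree decomposition; so some bag has ≥ 6 vertices and tw(G) ≥ 5. Hence tw(G) = 5 exactly.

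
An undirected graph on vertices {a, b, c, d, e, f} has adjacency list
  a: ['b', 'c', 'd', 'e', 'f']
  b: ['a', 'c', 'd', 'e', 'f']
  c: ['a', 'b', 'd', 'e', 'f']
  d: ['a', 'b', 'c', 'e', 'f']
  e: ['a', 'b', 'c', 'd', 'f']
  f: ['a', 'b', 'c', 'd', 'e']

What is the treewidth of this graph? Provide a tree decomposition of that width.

Treewidth 5.
One optimal decomposition is:
Bags: B1 = {a, b, c, d, e, f}
Tree: (single bag)

A single bag containing all 6 vertices is trivially a valid decomposition of width 5. Conversely, {a, b, c, d, e, f} is a clique of size 6, and the vertices of any clique must share a bag in every tree decomposition; so some bag has ≥ 6 vertices and tw(G) ≥ 5. Hence tw(G) = 5 exactly.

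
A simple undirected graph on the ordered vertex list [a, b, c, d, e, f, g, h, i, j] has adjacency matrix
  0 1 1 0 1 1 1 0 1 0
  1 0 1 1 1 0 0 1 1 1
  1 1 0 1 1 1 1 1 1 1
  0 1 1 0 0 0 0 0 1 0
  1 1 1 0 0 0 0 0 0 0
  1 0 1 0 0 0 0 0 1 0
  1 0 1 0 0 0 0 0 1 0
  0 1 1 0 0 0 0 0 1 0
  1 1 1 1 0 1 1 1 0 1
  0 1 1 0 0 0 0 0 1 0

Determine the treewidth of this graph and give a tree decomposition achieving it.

Every bag has size at most 4, so the width is 4 − 1 = 3 and tw(G) ≤ 3. On the other hand G contains the 4-clique {a, b, c, e}. A clique must lie in a single bag of any decomposition, so no decomposition can have width below 3. Hence tw(G) = 3 exactly.

Treewidth 3.
One optimal decomposition is:
Bags: B1 = {a, b, c, e}  B2 = {a, b, c, i}  B3 = {a, c, g, i}  B4 = {b, c, d, i}  B5 = {b, c, h, i}  B6 = {b, c, i, j}  B7 = {a, c, f, i}
Tree: B1–B2, B2–B3, B2–B4, B2–B5, B4–B6, B3–B7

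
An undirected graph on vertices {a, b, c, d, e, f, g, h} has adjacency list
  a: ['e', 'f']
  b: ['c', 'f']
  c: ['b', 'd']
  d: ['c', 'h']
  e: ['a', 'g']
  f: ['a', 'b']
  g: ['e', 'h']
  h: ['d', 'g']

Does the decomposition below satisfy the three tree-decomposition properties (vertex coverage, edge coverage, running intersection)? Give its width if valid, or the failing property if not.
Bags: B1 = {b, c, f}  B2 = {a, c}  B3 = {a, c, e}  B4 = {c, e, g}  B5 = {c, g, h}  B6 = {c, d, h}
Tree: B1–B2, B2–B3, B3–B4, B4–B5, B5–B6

No — edge (f,a) lies in no bag.

A tree decomposition must satisfy three properties: every vertex lies in some bag; for every edge, both endpoints lie together in some bag; and for every vertex, the bags containing it form a connected subtree. Here edge (f,a) lies in no bag, so the decomposition is invalid.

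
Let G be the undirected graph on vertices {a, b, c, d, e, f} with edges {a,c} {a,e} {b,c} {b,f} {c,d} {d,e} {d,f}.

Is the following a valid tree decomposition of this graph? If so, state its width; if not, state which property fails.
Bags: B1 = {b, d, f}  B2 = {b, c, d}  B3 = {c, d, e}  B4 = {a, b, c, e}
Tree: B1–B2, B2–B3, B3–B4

No — bags containing vertex b are not connected in the tree.

A tree decomposition must satisfy three properties: every vertex lies in some bag; for every edge, both endpoints lie together in some bag; and for every vertex, the bags containing it form a connected subtree. Here bags containing vertex b are not connected in the tree, so the decomposition is invalid.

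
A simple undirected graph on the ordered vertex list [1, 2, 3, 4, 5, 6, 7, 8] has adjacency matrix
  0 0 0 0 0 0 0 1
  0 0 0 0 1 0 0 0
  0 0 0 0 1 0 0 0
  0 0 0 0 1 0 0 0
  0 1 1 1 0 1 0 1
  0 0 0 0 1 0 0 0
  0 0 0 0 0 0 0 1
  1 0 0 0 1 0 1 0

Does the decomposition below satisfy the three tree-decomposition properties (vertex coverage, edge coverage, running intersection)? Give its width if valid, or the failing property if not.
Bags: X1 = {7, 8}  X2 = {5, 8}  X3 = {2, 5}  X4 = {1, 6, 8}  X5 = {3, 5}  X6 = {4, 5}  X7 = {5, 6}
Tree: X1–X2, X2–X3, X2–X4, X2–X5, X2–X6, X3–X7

No — bags containing vertex 6 are not connected in the tree.

A tree decomposition must satisfy three properties: every vertex lies in some bag; for every edge, both endpoints lie together in some bag; and for every vertex, the bags containing it form a connected subtree. Here bags containing vertex 6 are not connected in the tree, so the decomposition is invalid.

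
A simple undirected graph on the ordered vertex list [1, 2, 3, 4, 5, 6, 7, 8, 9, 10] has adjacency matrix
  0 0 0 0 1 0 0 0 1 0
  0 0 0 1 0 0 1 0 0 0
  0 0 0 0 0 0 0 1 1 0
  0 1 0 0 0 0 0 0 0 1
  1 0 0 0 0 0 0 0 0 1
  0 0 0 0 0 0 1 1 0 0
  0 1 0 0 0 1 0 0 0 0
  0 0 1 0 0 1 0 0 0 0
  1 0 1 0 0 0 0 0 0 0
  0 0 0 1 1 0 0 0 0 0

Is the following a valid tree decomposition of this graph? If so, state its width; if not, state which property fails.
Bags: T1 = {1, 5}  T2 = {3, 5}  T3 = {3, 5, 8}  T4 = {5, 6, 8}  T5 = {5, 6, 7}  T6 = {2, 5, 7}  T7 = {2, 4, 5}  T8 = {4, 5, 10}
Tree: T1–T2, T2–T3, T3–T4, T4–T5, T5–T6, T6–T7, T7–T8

A tree decomposition must satisfy three properties: every vertex lies in some bag; for every edge, both endpoints lie together in some bag; and for every vertex, the bags containing it form a connected subtree. Here vertex 9 appears in no bag, so the decomposition is invalid.

No — vertex 9 appears in no bag.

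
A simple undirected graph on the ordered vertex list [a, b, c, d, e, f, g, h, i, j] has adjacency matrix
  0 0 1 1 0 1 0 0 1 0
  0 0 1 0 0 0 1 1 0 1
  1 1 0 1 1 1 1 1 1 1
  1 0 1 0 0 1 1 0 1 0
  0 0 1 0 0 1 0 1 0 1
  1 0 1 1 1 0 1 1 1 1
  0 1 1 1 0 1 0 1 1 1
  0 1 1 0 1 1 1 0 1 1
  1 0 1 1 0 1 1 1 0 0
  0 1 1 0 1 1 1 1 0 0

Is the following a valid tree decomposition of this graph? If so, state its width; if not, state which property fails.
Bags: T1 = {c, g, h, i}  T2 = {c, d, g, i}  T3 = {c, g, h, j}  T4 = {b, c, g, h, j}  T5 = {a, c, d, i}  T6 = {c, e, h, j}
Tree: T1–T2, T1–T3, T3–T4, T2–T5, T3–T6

No — vertex f appears in no bag.

A tree decomposition must satisfy three properties: every vertex lies in some bag; for every edge, both endpoints lie together in some bag; and for every vertex, the bags containing it form a connected subtree. Here vertex f appears in no bag, so the decomposition is invalid.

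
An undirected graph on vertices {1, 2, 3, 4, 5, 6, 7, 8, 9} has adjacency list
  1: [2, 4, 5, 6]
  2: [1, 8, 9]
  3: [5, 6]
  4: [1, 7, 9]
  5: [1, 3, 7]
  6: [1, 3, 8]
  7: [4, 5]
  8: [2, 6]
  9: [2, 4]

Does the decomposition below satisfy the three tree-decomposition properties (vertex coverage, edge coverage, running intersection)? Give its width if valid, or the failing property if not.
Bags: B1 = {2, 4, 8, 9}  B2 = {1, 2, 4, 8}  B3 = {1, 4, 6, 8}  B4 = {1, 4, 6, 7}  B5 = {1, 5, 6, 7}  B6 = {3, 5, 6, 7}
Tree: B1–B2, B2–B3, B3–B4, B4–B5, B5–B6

Vertex coverage: the bags together contain {1, 2, 3, 4, 5, 6, 7, 8, 9}, the full vertex set. Edge coverage: each edge of G has both endpoints in at least one bag. Running intersection: for every vertex, the bags containing it form a connected subtree. All three properties hold, so this is a valid tree decomposition of width max|bag| − 1 = 3, and hence tw(G) ≤ 3.

Yes; width 3.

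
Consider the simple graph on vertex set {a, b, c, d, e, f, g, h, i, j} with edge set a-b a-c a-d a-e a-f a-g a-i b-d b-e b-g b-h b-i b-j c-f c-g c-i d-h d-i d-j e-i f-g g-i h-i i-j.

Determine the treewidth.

A width-3 tree decomposition is:
Bags: B1 = {a, b, g, i}  B2 = {a, b, d, i}  B3 = {b, d, h, i}  B4 = {b, d, i, j}  B5 = {a, c, g, i}  B6 = {a, c, f, g}  B7 = {a, b, e, i}
Tree: B1–B2, B2–B3, B3–B4, B1–B5, B5–B6, B2–B7
Every bag has size at most 4, so the width is 4 − 1 = 3 and tw(G) ≤ 3. For the lower bound, the 4 vertices {a, c, f, g} are pairwise adjacent, and any tree decomposition puts a clique entirely inside one bag — forcing width ≥ 3. Combining the bounds, tw(G) = 3.

3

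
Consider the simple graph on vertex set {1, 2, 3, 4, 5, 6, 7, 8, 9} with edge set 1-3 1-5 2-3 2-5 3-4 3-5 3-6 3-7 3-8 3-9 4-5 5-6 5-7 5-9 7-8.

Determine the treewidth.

A width-2 tree decomposition is:
Bags: B1 = {1, 3, 5}  B2 = {3, 5, 7}  B3 = {3, 5, 9}  B4 = {3, 5, 6}  B5 = {3, 7, 8}  B6 = {2, 3, 5}  B7 = {3, 4, 5}
Tree: B1–B2, B2–B3, B1–B4, B2–B5, B2–B6, B6–B7
Every bag has size at most 3, so the width is 3 − 1 = 2 and tw(G) ≤ 2. Conversely, {3, 7, 8} is a clique of size 3, and the vertices of any clique must share a bag in every tree decomposition; so some bag has ≥ 3 vertices and tw(G) ≥ 2. The upper and lower bounds meet at 2, so that is the treewidth.

2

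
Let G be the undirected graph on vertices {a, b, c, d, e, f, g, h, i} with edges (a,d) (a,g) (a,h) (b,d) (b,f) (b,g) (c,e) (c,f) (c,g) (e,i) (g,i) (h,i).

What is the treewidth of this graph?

3

A width-3 tree decomposition is:
Bags: B1 = {a, b, d, h}  B2 = {a, b, g, h}  B3 = {b, g, h, i}  B4 = {b, f, g, i}  B5 = {c, f, g, i}  B6 = {c, e, f, i}
Tree: B1–B2, B2–B3, B3–B4, B4–B5, B5–B6
The largest bag has 4 vertices, giving width 3; this decomposition certifies tw(G) ≤ 3. For the lower bound: the 4 vertex sets {a,d,h}, {b}, {g}, {c,e,f,i} are disjoint, each induces a connected subgraph, and every pair is joined by at least one edge of G. Contracting each set to a single vertex therefore yields K_{4} as a minor, and since treewidth is minor-monotone, tw(G) ≥ tw(K_{4}) = 3. Therefore the treewidth is 3.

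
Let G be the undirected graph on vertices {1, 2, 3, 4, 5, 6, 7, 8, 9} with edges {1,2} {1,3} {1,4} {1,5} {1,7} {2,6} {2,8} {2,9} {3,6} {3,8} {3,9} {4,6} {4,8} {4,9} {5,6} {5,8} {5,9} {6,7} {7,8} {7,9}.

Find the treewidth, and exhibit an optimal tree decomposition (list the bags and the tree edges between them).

Every bag has size at most 5, so the width is 5 − 1 = 4 and tw(G) ≤ 4. For the lower bound: the 5 vertex sets {4,9}, {1,3}, {2,6}, {8}, {5} are disjoint, each induces a connected subgraph, and every pair is joined by at least one edge of G. Contracting each set to a single vertex therefore yields K_{5} as a minor, and since treewidth is minor-monotone, tw(G) ≥ tw(K_{5}) = 4. Combining the bounds, tw(G) = 4.

Treewidth 4.
One optimal decomposition is:
Bags: B1 = {1, 4, 6, 8, 9}  B2 = {1, 3, 6, 8, 9}  B3 = {1, 2, 6, 8, 9}  B4 = {1, 5, 6, 8, 9}  B5 = {1, 6, 7, 8, 9}
Tree: B1–B2, B2–B3, B3–B4, B4–B5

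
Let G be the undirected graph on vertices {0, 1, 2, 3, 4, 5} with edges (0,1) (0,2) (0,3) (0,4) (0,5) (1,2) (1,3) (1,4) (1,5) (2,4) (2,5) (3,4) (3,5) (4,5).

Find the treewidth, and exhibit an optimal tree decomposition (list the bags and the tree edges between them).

Every bag has size at most 5, so the width is 5 − 1 = 4 and tw(G) ≤ 4. Conversely, {0, 1, 2, 4, 5} is a clique of size 5, and the vertices of any clique must share a bag in every tree decomposition; so some bag has ≥ 5 vertices and tw(G) ≥ 4. Therefore the treewidth is 4.

Treewidth 4.
Bags: B1 = {0, 1, 2, 4, 5}  B2 = {0, 1, 3, 4, 5}
Tree: B1–B2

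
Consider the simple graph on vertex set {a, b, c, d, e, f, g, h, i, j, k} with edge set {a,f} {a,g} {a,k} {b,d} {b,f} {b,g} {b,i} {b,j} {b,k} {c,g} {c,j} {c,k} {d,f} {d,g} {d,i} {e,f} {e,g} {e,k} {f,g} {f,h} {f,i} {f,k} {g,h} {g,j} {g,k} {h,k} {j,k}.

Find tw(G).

3

A width-3 tree decomposition is:
Bags: B1 = {b, f, g, k}  B2 = {b, g, j, k}  B3 = {c, g, j, k}  B4 = {f, g, h, k}  B5 = {a, f, g, k}  B6 = {b, d, f, g}  B7 = {e, f, g, k}  B8 = {b, d, f, i}
Tree: B1–B2, B2–B3, B1–B4, B1–B5, B1–B6, B5–B7, B6–B8
The largest bag has 4 vertices, giving width 3; this decomposition certifies tw(G) ≤ 3. On the other hand G contains the 4-clique {b, d, f, g}. A clique must lie in a single bag of any decomposition, so no decomposition can have width below 3. The upper and lower bounds meet at 3, so that is the treewidth.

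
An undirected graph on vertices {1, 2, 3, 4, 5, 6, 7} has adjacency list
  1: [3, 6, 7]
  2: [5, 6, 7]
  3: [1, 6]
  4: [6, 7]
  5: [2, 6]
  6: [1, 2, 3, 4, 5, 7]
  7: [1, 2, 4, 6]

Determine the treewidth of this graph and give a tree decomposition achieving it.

Treewidth 2.
One optimal decomposition is:
Bags: B1 = {2, 6, 7}  B2 = {1, 6, 7}  B3 = {1, 3, 6}  B4 = {2, 5, 6}  B5 = {4, 6, 7}
Tree: B1–B2, B2–B3, B1–B4, B1–B5

Every bag has size at most 3, so the width is 3 − 1 = 2 and tw(G) ≤ 2. On the other hand G contains the 3-clique {1, 3, 6}. A clique must lie in a single bag of any decomposition, so no decomposition can have width below 2. Therefore the treewidth is 2.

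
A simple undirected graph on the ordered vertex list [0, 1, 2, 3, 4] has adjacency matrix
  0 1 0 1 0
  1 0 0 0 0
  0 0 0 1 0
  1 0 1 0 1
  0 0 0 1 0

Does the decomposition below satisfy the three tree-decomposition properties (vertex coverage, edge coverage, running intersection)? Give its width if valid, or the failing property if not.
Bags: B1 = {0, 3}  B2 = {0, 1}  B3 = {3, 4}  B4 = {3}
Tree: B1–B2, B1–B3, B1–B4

No — vertex 2 appears in no bag.

A tree decomposition must satisfy three properties: every vertex lies in some bag; for every edge, both endpoints lie together in some bag; and for every vertex, the bags containing it form a connected subtree. Here vertex 2 appears in no bag, so the decomposition is invalid.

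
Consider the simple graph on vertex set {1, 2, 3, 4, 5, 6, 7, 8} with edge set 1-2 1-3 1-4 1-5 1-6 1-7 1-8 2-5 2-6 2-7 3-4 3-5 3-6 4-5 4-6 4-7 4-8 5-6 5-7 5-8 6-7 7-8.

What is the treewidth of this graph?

4

A width-4 tree decomposition is:
Bags: B1 = {1, 2, 5, 6, 7}  B2 = {1, 4, 5, 6, 7}  B3 = {1, 4, 5, 7, 8}  B4 = {1, 3, 4, 5, 6}
Tree: B1–B2, B2–B3, B2–B4
Each bag holds 5 vertices, so the decomposition has width 4, which upper-bounds the treewidth. On the other hand G contains the 5-clique {1, 2, 5, 6, 7}. A clique must lie in a single bag of any decomposition, so no decomposition can have width below 4. Combining the bounds, tw(G) = 4.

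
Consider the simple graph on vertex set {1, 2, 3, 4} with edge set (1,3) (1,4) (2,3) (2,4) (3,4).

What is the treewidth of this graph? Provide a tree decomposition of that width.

The largest bag has 3 vertices, giving width 2; this decomposition certifies tw(G) ≤ 2. Conversely, {1, 3, 4} is a clique of size 3, and the vertices of any clique must share a bag in every tree decomposition; so some bag has ≥ 3 vertices and tw(G) ≥ 2. Hence tw(G) = 2 exactly.

Treewidth 2.
One such decomposition:
Bags: B1 = {1, 3, 4}  B2 = {2, 3, 4}
Tree: B1–B2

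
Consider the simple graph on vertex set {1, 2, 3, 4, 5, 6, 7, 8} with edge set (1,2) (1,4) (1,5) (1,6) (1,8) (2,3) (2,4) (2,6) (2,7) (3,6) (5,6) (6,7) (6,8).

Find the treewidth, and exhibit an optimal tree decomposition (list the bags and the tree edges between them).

Each bag holds 3 vertices, so the decomposition has width 2, which upper-bounds the treewidth. On the other hand G contains the 3-clique {1, 2, 4}. A clique must lie in a single bag of any decomposition, so no decomposition can have width below 2. The upper and lower bounds meet at 2, so that is the treewidth.

Treewidth 2.
Bags: B1 = {1, 2, 6}  B2 = {1, 5, 6}  B3 = {2, 6, 7}  B4 = {2, 3, 6}  B5 = {1, 2, 4}  B6 = {1, 6, 8}
Tree: B1–B2, B1–B3, B1–B4, B1–B5, B1–B6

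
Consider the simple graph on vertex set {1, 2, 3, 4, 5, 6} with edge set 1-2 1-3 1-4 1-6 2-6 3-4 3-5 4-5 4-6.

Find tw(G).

2

A width-2 tree decomposition is:
Bags: B1 = {1, 3, 4}  B2 = {1, 4, 6}  B3 = {1, 2, 6}  B4 = {3, 4, 5}
Tree: B1–B2, B2–B3, B1–B4
The largest bag has 3 vertices, giving width 2; this decomposition certifies tw(G) ≤ 2. On the other hand G contains the 3-clique {1, 2, 6}. A clique must lie in a single bag of any decomposition, so no decomposition can have width below 2. Therefore the treewidth is 2.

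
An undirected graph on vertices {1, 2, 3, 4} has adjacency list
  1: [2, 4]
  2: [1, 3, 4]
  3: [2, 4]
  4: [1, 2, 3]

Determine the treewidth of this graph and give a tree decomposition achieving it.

Treewidth 2.
One such decomposition:
Bags: B1 = {1, 2, 4}  B2 = {2, 3, 4}
Tree: B1–B2

Each bag holds 3 vertices, so the decomposition has width 2, which upper-bounds the treewidth. For the lower bound, the 3 vertices {1, 2, 4} are pairwise adjacent, and any tree decomposition puts a clique entirely inside one bag — forcing width ≥ 2. Hence tw(G) = 2 exactly.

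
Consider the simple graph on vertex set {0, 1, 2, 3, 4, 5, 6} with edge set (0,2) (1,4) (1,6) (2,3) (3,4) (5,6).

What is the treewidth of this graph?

A width-1 tree decomposition is:
Bags: B1 = {5, 6}  B2 = {1, 6}  B3 = {1, 4}  B4 = {3, 4}  B5 = {2, 3}  B6 = {0, 2}
Tree: B1–B2, B2–B3, B3–B4, B4–B5, B5–B6
The largest bag has 2 vertices, giving width 1; this decomposition certifies tw(G) ≤ 1. Since G has at least one edge (e.g. 5–6), it is not an edgeless graph, so tw(G) ≥ 1. Therefore the treewidth is 1.

1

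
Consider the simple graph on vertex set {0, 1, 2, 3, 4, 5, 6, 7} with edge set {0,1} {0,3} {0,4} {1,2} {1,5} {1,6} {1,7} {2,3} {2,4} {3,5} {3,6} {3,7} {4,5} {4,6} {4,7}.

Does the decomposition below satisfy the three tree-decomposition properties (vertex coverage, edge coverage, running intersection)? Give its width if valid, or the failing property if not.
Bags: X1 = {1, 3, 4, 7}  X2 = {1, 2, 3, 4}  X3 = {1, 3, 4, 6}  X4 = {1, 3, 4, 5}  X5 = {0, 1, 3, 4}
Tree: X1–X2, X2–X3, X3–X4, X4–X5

Checking the three conditions: (i) the bags cover all of {0, 1, 2, 3, 4, 5, 6, 7}; (ii) for each edge, some bag contains both endpoints; (iii) the bags containing any fixed vertex form a subtree. All hold, so the decomposition is valid with width 4 − 1 = 3.

Yes; width 3.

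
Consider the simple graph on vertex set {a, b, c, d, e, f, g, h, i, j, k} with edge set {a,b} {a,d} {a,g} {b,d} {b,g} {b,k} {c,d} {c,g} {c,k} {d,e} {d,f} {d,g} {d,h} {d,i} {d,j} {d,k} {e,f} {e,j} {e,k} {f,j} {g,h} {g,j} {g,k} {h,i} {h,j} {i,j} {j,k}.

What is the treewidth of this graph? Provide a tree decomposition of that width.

Treewidth 3.
One such decomposition:
Bags: B1 = {d, g, j, k}  B2 = {d, g, h, j}  B3 = {d, e, j, k}  B4 = {c, d, g, k}  B5 = {d, e, f, j}  B6 = {d, h, i, j}  B7 = {b, d, g, k}  B8 = {a, b, d, g}
Tree: B1–B2, B1–B3, B1–B4, B3–B5, B2–B6, B1–B7, B7–B8

Each bag holds 4 vertices, so the decomposition has width 3, which upper-bounds the treewidth. For the lower bound, the 4 vertices {d, g, h, j} are pairwise adjacent, and any tree decomposition puts a clique entirely inside one bag — forcing width ≥ 3. Hence tw(G) = 3 exactly.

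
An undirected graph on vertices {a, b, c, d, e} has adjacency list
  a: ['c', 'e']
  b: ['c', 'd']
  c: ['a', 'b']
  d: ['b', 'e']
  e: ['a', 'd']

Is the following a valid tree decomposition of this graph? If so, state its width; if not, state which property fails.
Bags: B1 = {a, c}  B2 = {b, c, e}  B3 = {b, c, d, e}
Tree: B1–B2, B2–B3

A tree decomposition must satisfy three properties: every vertex lies in some bag; for every edge, both endpoints lie together in some bag; and for every vertex, the bags containing it form a connected subtree. Here edge (e,a) lies in no bag, so the decomposition is invalid.

No — edge (e,a) lies in no bag.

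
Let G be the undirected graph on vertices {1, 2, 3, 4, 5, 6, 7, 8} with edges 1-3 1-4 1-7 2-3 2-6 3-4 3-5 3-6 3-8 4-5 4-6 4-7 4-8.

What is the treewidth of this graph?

2

A width-2 tree decomposition is:
Bags: B1 = {1, 3, 4}  B2 = {3, 4, 8}  B3 = {3, 4, 6}  B4 = {1, 4, 7}  B5 = {2, 3, 6}  B6 = {3, 4, 5}
Tree: B1–B2, B2–B3, B1–B4, B3–B5, B2–B6
Each bag holds 3 vertices, so the decomposition has width 2, which upper-bounds the treewidth. For the lower bound, the 3 vertices {2, 3, 6} are pairwise adjacent, and any tree decomposition puts a clique entirely inside one bag — forcing width ≥ 2. Therefore the treewidth is 2.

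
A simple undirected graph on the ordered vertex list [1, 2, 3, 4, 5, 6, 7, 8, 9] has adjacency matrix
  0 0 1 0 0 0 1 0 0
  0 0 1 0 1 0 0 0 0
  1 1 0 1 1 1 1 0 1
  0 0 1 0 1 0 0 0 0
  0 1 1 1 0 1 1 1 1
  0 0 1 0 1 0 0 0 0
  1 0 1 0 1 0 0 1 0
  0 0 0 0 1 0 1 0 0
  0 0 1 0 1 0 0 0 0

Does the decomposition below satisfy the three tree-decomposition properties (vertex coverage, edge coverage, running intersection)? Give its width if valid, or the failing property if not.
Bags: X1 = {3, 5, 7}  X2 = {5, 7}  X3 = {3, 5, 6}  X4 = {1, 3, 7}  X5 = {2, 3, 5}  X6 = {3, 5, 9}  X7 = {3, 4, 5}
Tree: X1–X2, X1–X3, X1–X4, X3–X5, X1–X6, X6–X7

No — vertex 8 appears in no bag.

A tree decomposition must satisfy three properties: every vertex lies in some bag; for every edge, both endpoints lie together in some bag; and for every vertex, the bags containing it form a connected subtree. Here vertex 8 appears in no bag, so the decomposition is invalid.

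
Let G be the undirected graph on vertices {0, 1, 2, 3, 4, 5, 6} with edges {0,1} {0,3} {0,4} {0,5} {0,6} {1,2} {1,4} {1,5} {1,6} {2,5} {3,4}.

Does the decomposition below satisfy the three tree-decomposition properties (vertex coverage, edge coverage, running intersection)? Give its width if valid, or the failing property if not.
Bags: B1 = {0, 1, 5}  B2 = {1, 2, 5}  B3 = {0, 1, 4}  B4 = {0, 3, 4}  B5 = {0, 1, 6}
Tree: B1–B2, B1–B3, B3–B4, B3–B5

Yes; width 2.

Checking the three conditions: (i) the bags cover all of {0, 1, 2, 3, 4, 5, 6}; (ii) for each edge, some bag contains both endpoints; (iii) the bags containing any fixed vertex form a subtree. All hold, so the decomposition is valid with width 3 − 1 = 2.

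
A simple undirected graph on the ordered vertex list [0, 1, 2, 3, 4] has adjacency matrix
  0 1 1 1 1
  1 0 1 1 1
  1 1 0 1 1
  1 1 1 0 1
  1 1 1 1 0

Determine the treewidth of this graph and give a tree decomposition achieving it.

Treewidth 4.
Bags: B1 = {0, 1, 2, 3, 4}
Tree: (single bag)

A single bag containing all 5 vertices is trivially a valid decomposition of width 4. Conversely, {0, 1, 2, 3, 4} is a clique of size 5, and the vertices of any clique must share a bag in every tree decomposition; so some bag has ≥ 5 vertices and tw(G) ≥ 4. Hence tw(G) = 4 exactly.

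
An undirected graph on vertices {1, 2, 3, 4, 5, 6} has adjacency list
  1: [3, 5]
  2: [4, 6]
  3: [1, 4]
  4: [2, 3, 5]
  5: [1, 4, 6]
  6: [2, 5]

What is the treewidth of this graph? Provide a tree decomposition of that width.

Each bag holds 3 vertices, so the decomposition has width 2, which upper-bounds the treewidth. For the lower bound, G contains the cycle 2–6–5–4–2, so G is not a forest; only forests have treewidth ≤ 1, hence tw(G) ≥ 2. Therefore the treewidth is 2.

Treewidth 2.
One such decomposition:
Bags: B1 = {2, 4, 6}  B2 = {4, 5, 6}  B3 = {3, 4, 5}  B4 = {1, 3, 5}
Tree: B1–B2, B2–B3, B3–B4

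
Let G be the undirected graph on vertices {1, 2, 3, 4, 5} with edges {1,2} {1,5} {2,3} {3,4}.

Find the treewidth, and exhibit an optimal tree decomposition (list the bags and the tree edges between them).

Treewidth 1.
One such decomposition:
Bags: B1 = {1, 5}  B2 = {1, 2}  B3 = {2, 3}  B4 = {3, 4}
Tree: B1–B2, B2–B3, B3–B4

Each bag holds 2 vertices, so the decomposition has width 1, which upper-bounds the treewidth. Since G has at least one edge (e.g. 5–1), it is not an edgeless graph, so tw(G) ≥ 1. Combining the bounds, tw(G) = 1.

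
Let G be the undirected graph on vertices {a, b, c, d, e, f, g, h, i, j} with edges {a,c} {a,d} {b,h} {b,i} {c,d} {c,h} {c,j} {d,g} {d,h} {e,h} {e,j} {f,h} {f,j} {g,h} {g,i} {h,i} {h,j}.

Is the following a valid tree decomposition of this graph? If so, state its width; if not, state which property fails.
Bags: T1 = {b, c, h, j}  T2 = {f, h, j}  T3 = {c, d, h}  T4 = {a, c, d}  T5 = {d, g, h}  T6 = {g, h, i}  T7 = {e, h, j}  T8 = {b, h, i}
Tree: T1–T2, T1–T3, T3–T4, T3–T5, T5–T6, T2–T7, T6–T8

A tree decomposition must satisfy three properties: every vertex lies in some bag; for every edge, both endpoints lie together in some bag; and for every vertex, the bags containing it form a connected subtree. Here bags containing vertex b are not connected in the tree, so the decomposition is invalid.

No — bags containing vertex b are not connected in the tree.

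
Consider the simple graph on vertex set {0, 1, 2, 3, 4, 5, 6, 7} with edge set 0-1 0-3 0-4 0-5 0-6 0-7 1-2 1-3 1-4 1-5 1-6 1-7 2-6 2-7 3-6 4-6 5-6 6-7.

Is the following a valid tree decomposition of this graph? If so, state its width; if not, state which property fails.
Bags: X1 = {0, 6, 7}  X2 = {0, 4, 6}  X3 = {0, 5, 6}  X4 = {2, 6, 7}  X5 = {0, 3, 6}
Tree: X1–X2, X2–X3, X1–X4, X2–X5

No — vertex 1 appears in no bag.

A tree decomposition must satisfy three properties: every vertex lies in some bag; for every edge, both endpoints lie together in some bag; and for every vertex, the bags containing it form a connected subtree. Here vertex 1 appears in no bag, so the decomposition is invalid.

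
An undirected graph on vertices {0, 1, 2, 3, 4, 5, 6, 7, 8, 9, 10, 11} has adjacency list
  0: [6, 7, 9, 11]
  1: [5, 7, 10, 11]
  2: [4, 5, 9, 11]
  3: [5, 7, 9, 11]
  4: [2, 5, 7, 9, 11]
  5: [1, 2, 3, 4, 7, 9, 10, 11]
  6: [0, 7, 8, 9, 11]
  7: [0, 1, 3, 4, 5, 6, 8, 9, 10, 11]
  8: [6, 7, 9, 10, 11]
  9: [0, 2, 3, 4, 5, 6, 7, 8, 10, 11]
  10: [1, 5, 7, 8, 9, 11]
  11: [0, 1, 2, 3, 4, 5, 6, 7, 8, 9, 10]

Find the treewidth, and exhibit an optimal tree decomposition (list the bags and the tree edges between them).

Treewidth 4.
Bags: B1 = {4, 5, 7, 9, 11}  B2 = {5, 7, 9, 10, 11}  B3 = {3, 5, 7, 9, 11}  B4 = {7, 8, 9, 10, 11}  B5 = {6, 7, 8, 9, 11}  B6 = {2, 4, 5, 9, 11}  B7 = {1, 5, 7, 10, 11}  B8 = {0, 6, 7, 9, 11}
Tree: B1–B2, B2–B3, B2–B4, B4–B5, B1–B6, B2–B7, B5–B8

Every bag has size at most 5, so the width is 5 − 1 = 4 and tw(G) ≤ 4. On the other hand G contains the 5-clique {2, 4, 5, 9, 11}. A clique must lie in a single bag of any decomposition, so no decomposition can have width below 4. Therefore the treewidth is 4.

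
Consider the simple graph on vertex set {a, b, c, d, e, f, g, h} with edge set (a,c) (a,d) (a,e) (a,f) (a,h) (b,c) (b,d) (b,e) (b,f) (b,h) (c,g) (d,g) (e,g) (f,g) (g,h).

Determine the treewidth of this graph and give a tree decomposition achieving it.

Treewidth 3.
One optimal decomposition is:
Bags: B1 = {a, b, c, g}  B2 = {a, b, e, g}  B3 = {a, b, g, h}  B4 = {a, b, d, g}  B5 = {a, b, f, g}
Tree: B1–B2, B2–B3, B3–B4, B4–B5

The largest bag has 4 vertices, giving width 3; this decomposition certifies tw(G) ≤ 3. For the lower bound: the 4 vertex sets {b,c}, {a,e}, {g}, {h} are disjoint, each induces a connected subgraph, and every pair is joined by at least one edge of G. Contracting each set to a single vertex therefore yields K_{4} as a minor, and since treewidth is minor-monotone, tw(G) ≥ tw(K_{4}) = 3. Therefore the treewidth is 3.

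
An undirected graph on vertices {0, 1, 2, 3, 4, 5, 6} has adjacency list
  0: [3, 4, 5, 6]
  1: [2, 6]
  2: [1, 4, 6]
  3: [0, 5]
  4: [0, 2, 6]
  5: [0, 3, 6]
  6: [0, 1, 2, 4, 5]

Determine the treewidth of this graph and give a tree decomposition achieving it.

Each bag holds 3 vertices, so the decomposition has width 2, which upper-bounds the treewidth. Conversely, {0, 3, 5} is a clique of size 3, and the vertices of any clique must share a bag in every tree decomposition; so some bag has ≥ 3 vertices and tw(G) ≥ 2. Therefore the treewidth is 2.

Treewidth 2.
One such decomposition:
Bags: B1 = {1, 2, 6}  B2 = {2, 4, 6}  B3 = {0, 4, 6}  B4 = {0, 5, 6}  B5 = {0, 3, 5}
Tree: B1–B2, B2–B3, B3–B4, B4–B5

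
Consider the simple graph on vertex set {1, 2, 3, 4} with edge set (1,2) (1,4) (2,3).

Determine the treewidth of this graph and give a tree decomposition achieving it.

Every bag has size at most 2, so the width is 2 − 1 = 1 and tw(G) ≤ 1. Any graph with an edge has treewidth ≥ 1, and G has the edge 2–3. Hence tw(G) = 1 exactly.

Treewidth 1.
One such decomposition:
Bags: B1 = {2, 3}  B2 = {1, 2}  B3 = {1, 4}
Tree: B1–B2, B2–B3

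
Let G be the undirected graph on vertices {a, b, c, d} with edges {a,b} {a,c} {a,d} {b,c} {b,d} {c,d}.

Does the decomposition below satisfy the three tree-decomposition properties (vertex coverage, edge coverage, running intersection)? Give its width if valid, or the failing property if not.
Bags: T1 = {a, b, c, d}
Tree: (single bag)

Every vertex of G appears in some bag (union = {a, b, c, d}); every edge is covered by a bag; and for each vertex v the set of bags containing v is connected in the bag tree. The decomposition is therefore valid. The largest bag has 4 vertices, so the width is 3.

Yes; width 3.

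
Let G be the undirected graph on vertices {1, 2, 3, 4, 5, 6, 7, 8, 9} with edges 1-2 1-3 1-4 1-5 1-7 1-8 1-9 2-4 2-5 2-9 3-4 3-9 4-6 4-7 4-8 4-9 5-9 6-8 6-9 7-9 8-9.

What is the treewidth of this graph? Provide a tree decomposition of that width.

Each bag holds 4 vertices, so the decomposition has width 3, which upper-bounds the treewidth. Conversely, {1, 4, 8, 9} is a clique of size 4, and the vertices of any clique must share a bag in every tree decomposition; so some bag has ≥ 4 vertices and tw(G) ≥ 3. The upper and lower bounds meet at 3, so that is the treewidth.

Treewidth 3.
One such decomposition:
Bags: B1 = {1, 3, 4, 9}  B2 = {1, 4, 8, 9}  B3 = {1, 2, 4, 9}  B4 = {4, 6, 8, 9}  B5 = {1, 4, 7, 9}  B6 = {1, 2, 5, 9}
Tree: B1–B2, B2–B3, B2–B4, B2–B5, B3–B6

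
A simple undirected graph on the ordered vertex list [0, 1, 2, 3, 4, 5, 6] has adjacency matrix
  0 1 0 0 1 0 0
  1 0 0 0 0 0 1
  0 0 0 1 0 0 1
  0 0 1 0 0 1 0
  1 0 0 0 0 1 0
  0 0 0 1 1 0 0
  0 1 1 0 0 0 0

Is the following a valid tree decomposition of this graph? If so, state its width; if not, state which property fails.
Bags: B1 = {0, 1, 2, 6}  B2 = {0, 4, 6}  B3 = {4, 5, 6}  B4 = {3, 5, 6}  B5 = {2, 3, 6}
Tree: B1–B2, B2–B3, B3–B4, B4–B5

No — bags containing vertex 2 are not connected in the tree.

A tree decomposition must satisfy three properties: every vertex lies in some bag; for every edge, both endpoints lie together in some bag; and for every vertex, the bags containing it form a connected subtree. Here bags containing vertex 2 are not connected in the tree, so the decomposition is invalid.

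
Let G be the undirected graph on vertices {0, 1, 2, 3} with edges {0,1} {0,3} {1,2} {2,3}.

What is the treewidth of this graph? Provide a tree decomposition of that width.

Treewidth 2.
One such decomposition:
Bags: B1 = {0, 1, 2}  B2 = {0, 2, 3}
Tree: B1–B2

Every bag has size at most 3, so the width is 3 − 1 = 2 and tw(G) ≤ 2. The edges 2–1–0–3–2 form a cycle, so G is not a tree and its treewidth is at least 2. The upper and lower bounds meet at 2, so that is the treewidth.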